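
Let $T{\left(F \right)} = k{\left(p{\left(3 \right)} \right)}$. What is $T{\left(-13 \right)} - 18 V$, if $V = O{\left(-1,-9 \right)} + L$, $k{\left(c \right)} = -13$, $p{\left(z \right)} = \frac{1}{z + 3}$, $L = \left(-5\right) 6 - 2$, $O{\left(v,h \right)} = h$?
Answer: $725$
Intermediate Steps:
$L = -32$ ($L = -30 - 2 = -32$)
$p{\left(z \right)} = \frac{1}{3 + z}$
$V = -41$ ($V = -9 - 32 = -41$)
$T{\left(F \right)} = -13$
$T{\left(-13 \right)} - 18 V = -13 - 18 \left(-41\right) = -13 - -738 = -13 + 738 = 725$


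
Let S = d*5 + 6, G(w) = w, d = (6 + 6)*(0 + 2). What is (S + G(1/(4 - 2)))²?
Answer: 64009/4 ≈ 16002.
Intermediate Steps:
d = 24 (d = 12*2 = 24)
S = 126 (S = 24*5 + 6 = 120 + 6 = 126)
(S + G(1/(4 - 2)))² = (126 + 1/(4 - 2))² = (126 + 1/2)² = (126 + ½)² = (253/2)² = 64009/4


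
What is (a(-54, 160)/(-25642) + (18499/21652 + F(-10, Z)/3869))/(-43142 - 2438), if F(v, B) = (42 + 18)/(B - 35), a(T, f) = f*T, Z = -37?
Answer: -3837883885903/146863618337741520 ≈ -2.6132e-5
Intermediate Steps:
a(T, f) = T*f
F(v, B) = 60/(-35 + B)
(a(-54, 160)/(-25642) + (18499/21652 + F(-10, Z)/3869))/(-43142 - 2438) = (-54*160/(-25642) + (18499/21652 + (60/(-35 - 37))/3869))/(-43142 - 2438) = (-8640*(-1/25642) + (18499*(1/21652) + (60/(-72))*(1/3869)))/(-45580) = (4320/12821 + (18499/21652 + (60*(-1/72))*(1/3869)))*(-1/45580) = (4320/12821 + (18499/21652 - ⅚*1/3869))*(-1/45580) = (4320/12821 + (18499/21652 - 5/23214))*(-1/45580) = (4320/12821 + 214663763/251314764)*(-1/45580) = (3837883885903/3222106589244)*(-1/45580) = -3837883885903/146863618337741520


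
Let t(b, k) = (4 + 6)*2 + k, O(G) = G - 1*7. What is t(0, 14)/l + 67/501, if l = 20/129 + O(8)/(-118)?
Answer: 259441025/1117731 ≈ 232.11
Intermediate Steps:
O(G) = -7 + G (O(G) = G - 7 = -7 + G)
l = 2231/15222 (l = 20/129 + (-7 + 8)/(-118) = 20*(1/129) + 1*(-1/118) = 20/129 - 1/118 = 2231/15222 ≈ 0.14656)
t(b, k) = 20 + k (t(b, k) = 10*2 + k = 20 + k)
t(0, 14)/l + 67/501 = (20 + 14)/(2231/15222) + 67/501 = 34*(15222/2231) + 67*(1/501) = 517548/2231 + 67/501 = 259441025/1117731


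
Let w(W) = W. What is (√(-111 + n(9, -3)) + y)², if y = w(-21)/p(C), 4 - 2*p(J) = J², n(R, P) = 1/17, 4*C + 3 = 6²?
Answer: -1973801822/17860625 + 1344*I*√32062/17425 ≈ -110.51 + 13.811*I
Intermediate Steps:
C = 33/4 (C = -¾ + (¼)*6² = -¾ + (¼)*36 = -¾ + 9 = 33/4 ≈ 8.2500)
n(R, P) = 1/17
p(J) = 2 - J²/2
y = 672/1025 (y = -21/(2 - (33/4)²/2) = -21/(2 - ½*1089/16) = -21/(2 - 1089/32) = -21/(-1025/32) = -21*(-32/1025) = 672/1025 ≈ 0.65561)
(√(-111 + n(9, -3)) + y)² = (√(-111 + 1/17) + 672/1025)² = (√(-1886/17) + 672/1025)² = (I*√32062/17 + 672/1025)² = (672/1025 + I*√32062/17)²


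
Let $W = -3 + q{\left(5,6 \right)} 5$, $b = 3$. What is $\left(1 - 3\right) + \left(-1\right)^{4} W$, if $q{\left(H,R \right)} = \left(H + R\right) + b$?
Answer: $65$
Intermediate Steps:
$q{\left(H,R \right)} = 3 + H + R$ ($q{\left(H,R \right)} = \left(H + R\right) + 3 = 3 + H + R$)
$W = 67$ ($W = -3 + \left(3 + 5 + 6\right) 5 = -3 + 14 \cdot 5 = -3 + 70 = 67$)
$\left(1 - 3\right) + \left(-1\right)^{4} W = \left(1 - 3\right) + \left(-1\right)^{4} \cdot 67 = -2 + 1 \cdot 67 = -2 + 67 = 65$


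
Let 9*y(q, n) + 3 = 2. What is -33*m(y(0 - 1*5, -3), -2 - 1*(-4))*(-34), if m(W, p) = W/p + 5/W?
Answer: -151657/3 ≈ -50552.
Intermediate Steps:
y(q, n) = -1/9 (y(q, n) = -1/3 + (1/9)*2 = -1/3 + 2/9 = -1/9)
m(W, p) = 5/W + W/p
-33*m(y(0 - 1*5, -3), -2 - 1*(-4))*(-34) = -33*(5/(-1/9) - 1/(9*(-2 - 1*(-4))))*(-34) = -33*(5*(-9) - 1/(9*(-2 + 4)))*(-34) = -33*(-45 - 1/9/2)*(-34) = -33*(-45 - 1/9*1/2)*(-34) = -33*(-45 - 1/18)*(-34) = -33*(-811/18)*(-34) = (8921/6)*(-34) = -151657/3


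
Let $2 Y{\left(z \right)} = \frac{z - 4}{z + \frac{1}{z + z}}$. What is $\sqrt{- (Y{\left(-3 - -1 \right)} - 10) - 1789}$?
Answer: $\frac{7 i \sqrt{327}}{3} \approx 42.194 i$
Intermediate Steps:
$Y{\left(z \right)} = \frac{-4 + z}{2 \left(z + \frac{1}{2 z}\right)}$ ($Y{\left(z \right)} = \frac{\left(z - 4\right) \frac{1}{z + \frac{1}{z + z}}}{2} = \frac{\left(-4 + z\right) \frac{1}{z + \frac{1}{2 z}}}{2} = \frac{\frac{1}{z + \frac{1}{2 z}} \left(-4 + z\right)}{2} = \frac{-4 + z}{2 \left(z + \frac{1}{2 z}\right)}$)
$\sqrt{- (Y{\left(-3 - -1 \right)} - 10) - 1789} = \sqrt{- (\frac{\left(-3 - -1\right) \left(-4 - 2\right)}{1 + 2 \left(-3 - -1\right)^{2}} - 10) - 1789} = \sqrt{- (\frac{\left(-3 + 1\right) \left(-4 + \left(-3 + 1\right)\right)}{1 + 2 \left(-3 + 1\right)^{2}} - 10) - 1789} = \sqrt{- (- \frac{2 \left(-4 - 2\right)}{1 + 2 \left(-2\right)^{2}} - 10) - 1789} = \sqrt{- (\left(-2\right) \frac{1}{1 + 2 \cdot 4} \left(-6\right) - 10) - 1789} = \sqrt{- (\left(-2\right) \frac{1}{1 + 8} \left(-6\right) - 10) - 1789} = \sqrt{- (\left(-2\right) \frac{1}{9} \left(-6\right) - 10) - 1789} = \sqrt{- (\frac{4}{3} - 10) - 1789} = \sqrt{\left(-1\right) \left(- \frac{26}{3}\right) - 1789} = \sqrt{\frac{26}{3} - 1789} = \sqrt{- \frac{5341}{3}} = \frac{7 i \sqrt{327}}{3}$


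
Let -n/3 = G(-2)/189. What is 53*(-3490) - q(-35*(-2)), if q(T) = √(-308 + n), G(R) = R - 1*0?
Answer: -184970 - I*√135814/21 ≈ -1.8497e+5 - 17.549*I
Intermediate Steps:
G(R) = R (G(R) = R + 0 = R)
n = 2/63 (n = -(-6)/189 = -3*(-2/189) = 2/63 ≈ 0.031746)
q(T) = I*√135814/21 (q(T) = √(-308 + 2/63) = √(-19402/63) = I*√135814/21)
53*(-3490) - q(-35*(-2)) = 53*(-3490) - I*√135814/21 = -184970 - I*√135814/21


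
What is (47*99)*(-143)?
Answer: -665379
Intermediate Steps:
(47*99)*(-143) = 4653*(-143) = -665379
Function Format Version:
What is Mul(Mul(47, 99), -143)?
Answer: -665379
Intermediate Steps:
Mul(Mul(47, 99), -143) = Mul(4653, -143) = -665379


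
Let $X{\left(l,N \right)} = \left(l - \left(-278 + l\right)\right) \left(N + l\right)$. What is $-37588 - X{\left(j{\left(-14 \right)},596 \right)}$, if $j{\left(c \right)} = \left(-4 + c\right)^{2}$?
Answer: $-293348$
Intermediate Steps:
$X{\left(l,N \right)} = 278 N + 278 l$ ($X{\left(l,N \right)} = 278 \left(N + l\right) = 278 N + 278 l$)
$-37588 - X{\left(j{\left(-14 \right)},596 \right)} = -37588 - \left(278 \cdot 596 + 278 \left(-4 - 14\right)^{2}\right) = -37588 - \left(165688 + 278 \left(-18\right)^{2}\right) = -37588 - \left(165688 + 278 \cdot 324\right) = -37588 - \left(165688 + 90072\right) = -37588 - 255760 = -293348$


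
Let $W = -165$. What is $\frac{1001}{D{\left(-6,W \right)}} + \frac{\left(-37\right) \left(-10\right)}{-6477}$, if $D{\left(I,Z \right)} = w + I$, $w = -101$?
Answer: $- \frac{6523067}{693039} \approx -9.4123$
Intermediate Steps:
$D{\left(I,Z \right)} = -101 + I$
$\frac{1001}{D{\left(-6,W \right)}} + \frac{\left(-37\right) \left(-10\right)}{-6477} = \frac{1001}{-101 - 6} + \frac{\left(-37\right) \left(-10\right)}{-6477} = \frac{1001}{-107} + 370 \left(- \frac{1}{6477}\right) = 1001 \left(- \frac{1}{107}\right) - \frac{370}{6477} = - \frac{1001}{107} - \frac{370}{6477} = - \frac{6523067}{693039}$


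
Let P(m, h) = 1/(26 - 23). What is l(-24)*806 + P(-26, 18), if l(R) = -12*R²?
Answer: -16713215/3 ≈ -5.5711e+6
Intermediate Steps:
P(m, h) = ⅓ (P(m, h) = 1/3 = ⅓)
l(-24)*806 + P(-26, 18) = -12*(-24)²*806 + ⅓ = -12*576*806 + ⅓ = -6912*806 + ⅓ = -5571072 + ⅓ = -16713215/3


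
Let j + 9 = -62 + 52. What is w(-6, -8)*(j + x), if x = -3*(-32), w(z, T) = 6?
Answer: 462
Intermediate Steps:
j = -19 (j = -9 + (-62 + 52) = -9 - 10 = -19)
x = 96
w(-6, -8)*(j + x) = 6*(-19 + 96) = 6*77 = 462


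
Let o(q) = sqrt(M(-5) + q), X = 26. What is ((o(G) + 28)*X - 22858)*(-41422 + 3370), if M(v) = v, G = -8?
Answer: 842090760 - 989352*I*sqrt(13) ≈ 8.4209e+8 - 3.5672e+6*I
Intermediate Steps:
o(q) = sqrt(-5 + q)
((o(G) + 28)*X - 22858)*(-41422 + 3370) = ((sqrt(-5 - 8) + 28)*26 - 22858)*(-41422 + 3370) = ((sqrt(-13) + 28)*26 - 22858)*(-38052) = ((I*sqrt(13) + 28)*26 - 22858)*(-38052) = ((28 + I*sqrt(13))*26 - 22858)*(-38052) = ((728 + 26*I*sqrt(13)) - 22858)*(-38052) = (-22130 + 26*I*sqrt(13))*(-38052) = 842090760 - 989352*I*sqrt(13)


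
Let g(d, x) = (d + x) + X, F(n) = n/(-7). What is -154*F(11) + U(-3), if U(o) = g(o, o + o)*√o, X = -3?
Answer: 242 - 12*I*√3 ≈ 242.0 - 20.785*I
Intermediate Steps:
F(n) = -n/7 (F(n) = n*(-⅐) = -n/7)
g(d, x) = -3 + d + x (g(d, x) = (d + x) - 3 = -3 + d + x)
U(o) = √o*(-3 + 3*o) (U(o) = (-3 + o + (o + o))*√o = (-3 + o + 2*o)*√o = (-3 + 3*o)*√o = √o*(-3 + 3*o))
-154*F(11) + U(-3) = -(-22)*11 + 3*√(-3)*(-1 - 3) = -154*(-11/7) + 3*(I*√3)*(-4) = 242 - 12*I*√3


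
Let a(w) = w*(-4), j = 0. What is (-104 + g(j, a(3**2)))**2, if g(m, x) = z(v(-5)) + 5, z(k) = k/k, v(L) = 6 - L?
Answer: 9604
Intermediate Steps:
z(k) = 1
a(w) = -4*w
g(m, x) = 6 (g(m, x) = 1 + 5 = 6)
(-104 + g(j, a(3**2)))**2 = (-104 + 6)**2 = (-98)**2 = 9604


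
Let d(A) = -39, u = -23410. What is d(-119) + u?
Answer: -23449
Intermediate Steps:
d(-119) + u = -39 - 23410 = -23449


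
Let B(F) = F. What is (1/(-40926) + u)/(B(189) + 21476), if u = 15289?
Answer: 625717613/886661790 ≈ 0.70570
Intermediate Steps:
(1/(-40926) + u)/(B(189) + 21476) = (1/(-40926) + 15289)/(189 + 21476) = (-1/40926 + 15289)/21665 = (625717613/40926)*(1/21665) = 625717613/886661790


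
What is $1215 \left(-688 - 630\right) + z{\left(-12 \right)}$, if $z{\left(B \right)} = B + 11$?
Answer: $-1601371$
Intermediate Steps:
$z{\left(B \right)} = 11 + B$
$1215 \left(-688 - 630\right) + z{\left(-12 \right)} = 1215 \left(-688 - 630\right) + \left(11 - 12\right) = 1215 \left(-688 - 630\right) - 1 = 1215 \left(-1318\right) - 1 = -1601370 - 1 = -1601371$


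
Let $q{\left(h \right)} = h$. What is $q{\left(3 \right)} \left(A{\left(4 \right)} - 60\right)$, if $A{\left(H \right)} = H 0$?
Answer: $-180$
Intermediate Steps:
$A{\left(H \right)} = 0$
$q{\left(3 \right)} \left(A{\left(4 \right)} - 60\right) = 3 \left(0 - 60\right) = 3 \left(-60\right) = -180$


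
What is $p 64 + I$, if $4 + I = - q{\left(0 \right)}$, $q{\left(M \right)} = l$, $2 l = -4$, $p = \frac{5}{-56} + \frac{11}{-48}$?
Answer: $- \frac{470}{21} \approx -22.381$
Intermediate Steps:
$p = - \frac{107}{336}$ ($p = 5 \left(- \frac{1}{56}\right) + 11 \left(- \frac{1}{48}\right) = - \frac{5}{56} - \frac{11}{48} = - \frac{107}{336} \approx -0.31845$)
$l = -2$ ($l = \frac{1}{2} \left(-4\right) = -2$)
$q{\left(M \right)} = -2$
$I = -2$ ($I = -4 - -2 = -4 + 2 = -2$)
$p 64 + I = \left(- \frac{107}{336}\right) 64 - 2 = - \frac{428}{21} - 2 = - \frac{470}{21}$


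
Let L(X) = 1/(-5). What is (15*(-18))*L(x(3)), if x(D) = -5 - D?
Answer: 54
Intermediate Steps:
L(X) = -⅕
(15*(-18))*L(x(3)) = (15*(-18))*(-⅕) = -270*(-⅕) = 54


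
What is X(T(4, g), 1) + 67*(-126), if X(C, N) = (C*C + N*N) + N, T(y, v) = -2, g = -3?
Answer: -8436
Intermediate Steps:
X(C, N) = N + C² + N² (X(C, N) = (C² + N²) + N = N + C² + N²)
X(T(4, g), 1) + 67*(-126) = (1 + (-2)² + 1²) + 67*(-126) = (1 + 4 + 1) - 8442 = 6 - 8442 = -8436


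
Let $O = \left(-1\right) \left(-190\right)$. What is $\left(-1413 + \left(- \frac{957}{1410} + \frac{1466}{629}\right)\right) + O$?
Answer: $- \frac{361067121}{295630} \approx -1221.3$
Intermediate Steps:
$O = 190$
$\left(-1413 + \left(- \frac{957}{1410} + \frac{1466}{629}\right)\right) + O = \left(-1413 + \left(- \frac{957}{1410} + \frac{1466}{629}\right)\right) + 190 = \left(-1413 + \left(\left(-957\right) \frac{1}{1410} + 1466 \cdot \frac{1}{629}\right)\right) + 190 = \left(-1413 + \left(- \frac{319}{470} + \frac{1466}{629}\right)\right) + 190 = \left(-1413 + \frac{488369}{295630}\right) + 190 = - \frac{417236821}{295630} + 190 = - \frac{361067121}{295630}$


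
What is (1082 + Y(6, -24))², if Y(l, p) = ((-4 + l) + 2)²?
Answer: 1205604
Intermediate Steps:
Y(l, p) = (-2 + l)²
(1082 + Y(6, -24))² = (1082 + (-2 + 6)²)² = (1082 + 4²)² = (1082 + 16)² = 1098² = 1205604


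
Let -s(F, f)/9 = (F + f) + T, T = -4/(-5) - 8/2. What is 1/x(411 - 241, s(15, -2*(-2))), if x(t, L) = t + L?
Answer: 5/139 ≈ 0.035971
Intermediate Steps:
T = -16/5 (T = -4*(-⅕) - 8*½ = ⅘ - 4 = -16/5 ≈ -3.2000)
s(F, f) = 144/5 - 9*F - 9*f (s(F, f) = -9*((F + f) - 16/5) = -9*(-16/5 + F + f) = 144/5 - 9*F - 9*f)
x(t, L) = L + t
1/x(411 - 241, s(15, -2*(-2))) = 1/((144/5 - 9*15 - (-18)*(-2)) + (411 - 241)) = 1/((144/5 - 135 - 9*4) + 170) = 1/((144/5 - 135 - 36) + 170) = 1/(-711/5 + 170) = 1/(139/5) = 5/139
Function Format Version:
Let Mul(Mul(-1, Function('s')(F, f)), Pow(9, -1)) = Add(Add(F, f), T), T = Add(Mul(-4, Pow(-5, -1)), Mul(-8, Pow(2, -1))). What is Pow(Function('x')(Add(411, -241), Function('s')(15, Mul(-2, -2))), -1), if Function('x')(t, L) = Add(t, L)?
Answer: Rational(5, 139) ≈ 0.035971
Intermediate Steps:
T = Rational(-16, 5) (T = Add(Mul(-4, Rational(-1, 5)), Mul(-8, Rational(1, 2))) = Add(Rational(4, 5), -4) = Rational(-16, 5) ≈ -3.2000)
Function('s')(F, f) = Add(Rational(144, 5), Mul(-9, F), Mul(-9, f)) (Function('s')(F, f) = Mul(-9, Add(Add(F, f), Rational(-16, 5))) = Mul(-9, Add(Rational(-16, 5), F, f)) = Add(Rational(144, 5), Mul(-9, F), Mul(-9, f)))
Function('x')(t, L) = Add(L, t)
Pow(Function('x')(Add(411, -241), Function('s')(15, Mul(-2, -2))), -1) = Pow(Add(Add(Rational(144, 5), Mul(-9, 15), Mul(-9, Mul(-2, -2))), Add(411, -241)), -1) = Pow(Add(Add(Rational(144, 5), -135, Mul(-9, 4)), 170), -1) = Pow(Add(Add(Rational(144, 5), -135, -36), 170), -1) = Pow(Add(Rational(-711, 5), 170), -1) = Pow(Rational(139, 5), -1) = Rational(5, 139)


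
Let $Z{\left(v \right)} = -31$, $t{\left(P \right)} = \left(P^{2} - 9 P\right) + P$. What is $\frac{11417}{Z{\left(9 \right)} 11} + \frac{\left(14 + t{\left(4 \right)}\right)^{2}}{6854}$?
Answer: $- \frac{39125377}{1168607} \approx -33.48$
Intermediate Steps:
$t{\left(P \right)} = P^{2} - 8 P$
$\frac{11417}{Z{\left(9 \right)} 11} + \frac{\left(14 + t{\left(4 \right)}\right)^{2}}{6854} = \frac{11417}{\left(-31\right) 11} + \frac{\left(14 + 4 \left(-8 + 4\right)\right)^{2}}{6854} = \frac{11417}{-341} + \left(14 + 4 \left(-4\right)\right)^{2} \cdot \frac{1}{6854} = 11417 \left(- \frac{1}{341}\right) + \left(14 - 16\right)^{2} \cdot \frac{1}{6854} = - \frac{11417}{341} + \left(-2\right)^{2} \cdot \frac{1}{6854} = - \frac{11417}{341} + 4 \cdot \frac{1}{6854} = - \frac{11417}{341} + \frac{2}{3427} = - \frac{39125377}{1168607}$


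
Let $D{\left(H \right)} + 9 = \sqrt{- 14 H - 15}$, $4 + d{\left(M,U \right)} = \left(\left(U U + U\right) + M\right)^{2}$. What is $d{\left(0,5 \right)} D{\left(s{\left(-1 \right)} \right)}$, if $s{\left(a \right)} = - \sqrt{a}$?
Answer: $-8064 + 896 \sqrt{-15 + 14 i} \approx -6575.7 + 3775.9 i$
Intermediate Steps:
$d{\left(M,U \right)} = -4 + \left(M + U + U^{2}\right)^{2}$ ($d{\left(M,U \right)} = -4 + \left(\left(U U + U\right) + M\right)^{2} = -4 + \left(\left(U^{2} + U\right) + M\right)^{2} = -4 + \left(\left(U + U^{2}\right) + M\right)^{2} = -4 + \left(M + U + U^{2}\right)^{2}$)
$D{\left(H \right)} = -9 + \sqrt{-15 - 14 H}$ ($D{\left(H \right)} = -9 + \sqrt{- 14 H - 15} = -9 + \sqrt{-15 - 14 H}$)
$d{\left(0,5 \right)} D{\left(s{\left(-1 \right)} \right)} = \left(-4 + \left(0 + 5 + 5^{2}\right)^{2}\right) \left(-9 + \sqrt{-15 - 14 \left(- \sqrt{-1}\right)}\right) = \left(-4 + \left(0 + 5 + 25\right)^{2}\right) \left(-9 + \sqrt{-15 - 14 \left(- i\right)}\right) = \left(-4 + 30^{2}\right) \left(-9 + \sqrt{-15 + 14 i}\right) = \left(-4 + 900\right) \left(-9 + \sqrt{-15 + 14 i}\right) = 896 \left(-9 + \sqrt{-15 + 14 i}\right) = -8064 + 896 \sqrt{-15 + 14 i}$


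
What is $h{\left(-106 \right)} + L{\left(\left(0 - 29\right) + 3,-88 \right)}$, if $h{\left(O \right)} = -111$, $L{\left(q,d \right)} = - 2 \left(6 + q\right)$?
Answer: $-71$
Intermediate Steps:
$L{\left(q,d \right)} = -12 - 2 q$
$h{\left(-106 \right)} + L{\left(\left(0 - 29\right) + 3,-88 \right)} = -111 - \left(12 + 2 \left(\left(0 - 29\right) + 3\right)\right) = -111 - \left(12 + 2 \left(-29 + 3\right)\right) = -111 - -40 = -111 + \left(-12 + 52\right) = -111 + 40 = -71$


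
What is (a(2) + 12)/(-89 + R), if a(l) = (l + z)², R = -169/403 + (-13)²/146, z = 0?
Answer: -72416/399473 ≈ -0.18128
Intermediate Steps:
R = 3341/4526 (R = -169*1/403 + 169*(1/146) = -13/31 + 169/146 = 3341/4526 ≈ 0.73818)
a(l) = l² (a(l) = (l + 0)² = l²)
(a(2) + 12)/(-89 + R) = (2² + 12)/(-89 + 3341/4526) = (4 + 12)/(-399473/4526) = -4526/399473*16 = -72416/399473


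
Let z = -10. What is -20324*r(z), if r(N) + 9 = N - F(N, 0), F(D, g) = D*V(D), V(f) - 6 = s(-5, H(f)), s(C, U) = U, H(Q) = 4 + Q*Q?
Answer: -21970244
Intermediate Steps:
H(Q) = 4 + Q²
V(f) = 10 + f² (V(f) = 6 + (4 + f²) = 10 + f²)
F(D, g) = D*(10 + D²)
r(N) = -9 + N - N*(10 + N²) (r(N) = -9 + (N - N*(10 + N²)) = -9 + N - N*(10 + N²))
-20324*r(z) = -20324*(-9 - 10 - 1*(-10)*(10 + (-10)²)) = -20324*(-9 - 10 - 1*(-10)*(10 + 100)) = -20324*(-9 - 10 - 1*(-10)*110) = -20324*(-9 - 10 + 1100) = -20324*1081 = -21970244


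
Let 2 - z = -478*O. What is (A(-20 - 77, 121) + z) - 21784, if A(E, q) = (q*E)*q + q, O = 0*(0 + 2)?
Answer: -1441838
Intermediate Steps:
O = 0 (O = 0*2 = 0)
A(E, q) = q + E*q² (A(E, q) = (E*q)*q + q = E*q² + q = q + E*q²)
z = 2 (z = 2 - (-478)*0 = 2 - 1*0 = 2 + 0 = 2)
(A(-20 - 77, 121) + z) - 21784 = (121*(1 + (-20 - 77)*121) + 2) - 21784 = (121*(1 - 97*121) + 2) - 21784 = (121*(1 - 11737) + 2) - 21784 = (121*(-11736) + 2) - 21784 = (-1420056 + 2) - 21784 = -1420054 - 21784 = -1441838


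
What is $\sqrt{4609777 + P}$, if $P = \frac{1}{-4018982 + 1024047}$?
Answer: $\frac{\sqrt{41348020137223362890}}{2994935} \approx 2147.0$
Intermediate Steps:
$P = - \frac{1}{2994935}$ ($P = \frac{1}{-2994935} = - \frac{1}{2994935} \approx -3.339 \cdot 10^{-7}$)
$\sqrt{4609777 + P} = \sqrt{4609777 - \frac{1}{2994935}} = \sqrt{\frac{13805982479494}{2994935}} = \frac{\sqrt{41348020137223362890}}{2994935}$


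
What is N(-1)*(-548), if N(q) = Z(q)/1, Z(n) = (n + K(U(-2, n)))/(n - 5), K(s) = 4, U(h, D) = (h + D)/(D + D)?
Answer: 274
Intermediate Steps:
U(h, D) = (D + h)/(2*D) (U(h, D) = (D + h)/((2*D)) = (D + h)*(1/(2*D)) = (D + h)/(2*D))
Z(n) = (4 + n)/(-5 + n) (Z(n) = (n + 4)/(n - 5) = (4 + n)/(-5 + n))
N(q) = (4 + q)/(-5 + q) (N(q) = ((4 + q)/(-5 + q))/1 = ((4 + q)/(-5 + q))*1 = (4 + q)/(-5 + q))
N(-1)*(-548) = ((4 - 1)/(-5 - 1))*(-548) = (3/(-6))*(-548) = -⅙*3*(-548) = -½*(-548) = 274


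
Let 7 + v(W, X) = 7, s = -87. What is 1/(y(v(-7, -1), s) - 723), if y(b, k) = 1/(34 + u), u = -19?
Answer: -15/10844 ≈ -0.0013833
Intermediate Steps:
v(W, X) = 0 (v(W, X) = -7 + 7 = 0)
y(b, k) = 1/15 (y(b, k) = 1/(34 - 19) = 1/15)
1/(y(v(-7, -1), s) - 723) = 1/(1/15 - 723) = 1/(-10844/15) = -15/10844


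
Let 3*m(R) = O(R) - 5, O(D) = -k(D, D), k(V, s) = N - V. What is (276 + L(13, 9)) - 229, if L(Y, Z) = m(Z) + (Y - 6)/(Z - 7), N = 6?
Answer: 299/6 ≈ 49.833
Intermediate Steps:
k(V, s) = 6 - V
O(D) = -6 + D (O(D) = -(6 - D) = -6 + D)
m(R) = -11/3 + R/3 (m(R) = ((-6 + R) - 5)/3 = (-11 + R)/3 = -11/3 + R/3)
L(Y, Z) = -11/3 + Z/3 + (-6 + Y)/(-7 + Z) (L(Y, Z) = (-11/3 + Z/3) + (Y - 6)/(Z - 7) = (-11/3 + Z/3) + (-6 + Y)/(-7 + Z) = -11/3 + Z/3 + (-6 + Y)/(-7 + Z))
(276 + L(13, 9)) - 229 = (276 + (59 + 9² - 18*9 + 3*13)/(3*(-7 + 9))) - 229 = (276 + (⅓)*(59 + 81 - 162 + 39)/2) - 229 = (276 + (⅓)*(½)*17) - 229 = (276 + 17/6) - 229 = 1673/6 - 229 = 299/6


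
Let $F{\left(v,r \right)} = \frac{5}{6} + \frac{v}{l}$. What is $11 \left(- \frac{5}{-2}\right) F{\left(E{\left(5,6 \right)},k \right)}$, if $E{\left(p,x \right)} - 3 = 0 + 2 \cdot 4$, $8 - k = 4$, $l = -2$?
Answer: $- \frac{385}{3} \approx -128.33$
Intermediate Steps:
$k = 4$ ($k = 8 - 4 = 4$)
$E{\left(p,x \right)} = 11$ ($E{\left(p,x \right)} = 3 + \left(0 + 2 \cdot 4\right) = 3 + \left(0 + 8\right) = 3 + 8 = 11$)
$F{\left(v,r \right)} = \frac{5}{6} - \frac{v}{2}$ ($F{\left(v,r \right)} = \frac{5}{6} + \frac{v}{-2} = 5 \cdot \frac{1}{6} + v \left(- \frac{1}{2}\right) = \frac{5}{6} - \frac{v}{2}$)
$11 \left(- \frac{5}{-2}\right) F{\left(E{\left(5,6 \right)},k \right)} = 11 \left(- \frac{5}{-2}\right) \left(\frac{5}{6} - \frac{11}{2}\right) = 11 \left(\left(-5\right) \left(- \frac{1}{2}\right)\right) \left(\frac{5}{6} - \frac{11}{2}\right) = 11 \cdot \frac{5}{2} \left(- \frac{14}{3}\right) = \frac{55}{2} \left(- \frac{14}{3}\right) = - \frac{385}{3}$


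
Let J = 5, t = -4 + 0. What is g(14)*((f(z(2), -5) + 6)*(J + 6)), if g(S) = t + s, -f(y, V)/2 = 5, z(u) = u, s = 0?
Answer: 176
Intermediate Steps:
f(y, V) = -10 (f(y, V) = -2*5 = -10)
t = -4
g(S) = -4 (g(S) = -4 + 0 = -4)
g(14)*((f(z(2), -5) + 6)*(J + 6)) = -4*(-10 + 6)*(5 + 6) = -(-16)*11 = -4*(-44) = 176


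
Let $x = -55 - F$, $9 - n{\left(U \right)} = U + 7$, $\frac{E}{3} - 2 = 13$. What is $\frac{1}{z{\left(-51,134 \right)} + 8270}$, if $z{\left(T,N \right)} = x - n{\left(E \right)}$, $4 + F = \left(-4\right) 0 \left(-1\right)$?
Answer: $\frac{1}{8262} \approx 0.00012104$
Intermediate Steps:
$E = 45$ ($E = 6 + 3 \cdot 13 = 6 + 39 = 45$)
$F = -4$ ($F = -4 + \left(-4\right) 0 \left(-1\right) = -4 + 0 \left(-1\right) = -4 + 0 = -4$)
$n{\left(U \right)} = 2 - U$ ($n{\left(U \right)} = 9 - \left(U + 7\right) = 9 - \left(7 + U\right) = 2 - U$)
$x = -51$ ($x = -55 - -4 = -55 + 4 = -51$)
$z{\left(T,N \right)} = -8$ ($z{\left(T,N \right)} = -51 - \left(2 - 45\right) = -51 - -43 = -51 + 43 = -8$)
$\frac{1}{z{\left(-51,134 \right)} + 8270} = \frac{1}{-8 + 8270} = \frac{1}{8262}$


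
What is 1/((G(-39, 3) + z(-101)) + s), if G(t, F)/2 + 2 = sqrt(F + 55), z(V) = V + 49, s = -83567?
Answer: -83623/6992805897 - 2*sqrt(58)/6992805897 ≈ -1.1961e-5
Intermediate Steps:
z(V) = 49 + V
G(t, F) = -4 + 2*sqrt(55 + F) (G(t, F) = -4 + 2*sqrt(F + 55) = -4 + 2*sqrt(55 + F))
1/((G(-39, 3) + z(-101)) + s) = 1/(((-4 + 2*sqrt(55 + 3)) + (49 - 101)) - 83567) = 1/(((-4 + 2*sqrt(58)) - 52) - 83567) = 1/((-56 + 2*sqrt(58)) - 83567) = 1/(-83623 + 2*sqrt(58))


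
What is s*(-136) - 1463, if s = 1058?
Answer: -145351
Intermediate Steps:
s*(-136) - 1463 = 1058*(-136) - 1463 = -143888 - 1463 = -145351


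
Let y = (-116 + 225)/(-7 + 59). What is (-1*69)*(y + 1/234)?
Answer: -22609/156 ≈ -144.93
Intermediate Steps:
y = 109/52 ≈ 2.0962
(-1*69)*(y + 1/234) = (-1*69)*(109/52 + 1/234) = -69*(109/52 + 1/234) = -69*983/468 = -22609/156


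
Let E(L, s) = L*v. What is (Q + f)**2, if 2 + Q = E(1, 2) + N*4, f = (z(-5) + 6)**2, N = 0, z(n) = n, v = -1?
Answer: 4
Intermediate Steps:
E(L, s) = -L (E(L, s) = L*(-1) = -L)
f = 1 (f = (-5 + 6)**2 = 1**2 = 1)
Q = -3 (Q = -2 + (-1*1 + 0*4) = -2 + (-1 + 0) = -2 - 1 = -3)
(Q + f)**2 = (-3 + 1)**2 = (-2)**2 = 4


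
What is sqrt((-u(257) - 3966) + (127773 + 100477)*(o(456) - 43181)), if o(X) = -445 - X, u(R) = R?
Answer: I*sqrt(10061720723) ≈ 1.0031e+5*I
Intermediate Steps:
sqrt((-u(257) - 3966) + (127773 + 100477)*(o(456) - 43181)) = sqrt((-1*257 - 3966) + (127773 + 100477)*((-445 - 1*456) - 43181)) = sqrt((-257 - 3966) + 228250*((-445 - 456) - 43181)) = sqrt(-4223 + 228250*(-901 - 43181)) = sqrt(-4223 + 228250*(-44082)) = sqrt(-4223 - 10061716500) = sqrt(-10061720723) = I*sqrt(10061720723)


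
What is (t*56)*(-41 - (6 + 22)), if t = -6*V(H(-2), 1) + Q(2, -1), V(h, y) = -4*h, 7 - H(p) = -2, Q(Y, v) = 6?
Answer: -857808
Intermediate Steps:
H(p) = 9 (H(p) = 7 - 1*(-2) = 7 + 2 = 9)
t = 222 (t = -(-24)*9 + 6 = -6*(-36) + 6 = 216 + 6 = 222)
(t*56)*(-41 - (6 + 22)) = (222*56)*(-41 - (6 + 22)) = 12432*(-41 - 1*28) = 12432*(-41 - 28) = 12432*(-69) = -857808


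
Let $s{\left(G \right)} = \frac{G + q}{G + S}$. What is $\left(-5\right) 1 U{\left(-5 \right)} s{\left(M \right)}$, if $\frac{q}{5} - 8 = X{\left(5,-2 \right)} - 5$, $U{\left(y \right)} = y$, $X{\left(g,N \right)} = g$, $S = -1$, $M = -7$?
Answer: $- \frac{825}{8} \approx -103.13$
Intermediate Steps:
$q = 40$ ($q = 40 + 5 \left(5 - 5\right) = 40 + 5 \cdot 0 = 40 + 0 = 40$)
$s{\left(G \right)} = \frac{40 + G}{-1 + G}$ ($s{\left(G \right)} = \frac{G + 40}{G - 1} = \frac{40 + G}{-1 + G}$)
$\left(-5\right) 1 U{\left(-5 \right)} s{\left(M \right)} = \left(-5\right) 1 \left(-5\right) \frac{40 - 7}{-1 - 7} = \left(-5\right) \left(-5\right) \frac{1}{-8} \cdot 33 = 25 \left(\left(- \frac{1}{8}\right) 33\right) = 25 \left(- \frac{33}{8}\right) = - \frac{825}{8}$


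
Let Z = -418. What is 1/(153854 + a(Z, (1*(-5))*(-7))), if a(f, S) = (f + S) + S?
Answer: 1/153506 ≈ 6.5144e-6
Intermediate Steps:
a(f, S) = f + 2*S (a(f, S) = (S + f) + S = f + 2*S)
1/(153854 + a(Z, (1*(-5))*(-7))) = 1/(153854 + (-418 + 2*((1*(-5))*(-7)))) = 1/(153854 + (-418 + 2*(-5*(-7)))) = 1/(153854 + (-418 + 2*35)) = 1/(153854 + (-418 + 70)) = 1/(153854 - 348) = 1/153506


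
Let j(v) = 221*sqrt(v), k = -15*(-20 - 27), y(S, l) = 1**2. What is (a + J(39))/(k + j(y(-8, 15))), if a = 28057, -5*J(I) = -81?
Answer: 70183/2315 ≈ 30.317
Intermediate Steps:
J(I) = 81/5 (J(I) = -1/5*(-81) = 81/5)
y(S, l) = 1
k = 705 (k = -15*(-47) = 705)
(a + J(39))/(k + j(y(-8, 15))) = (28057 + 81/5)/(705 + 221*sqrt(1)) = 140366/(5*(705 + 221*1)) = 140366/(5*(705 + 221)) = (140366/5)/926 = (140366/5)*(1/926) = 70183/2315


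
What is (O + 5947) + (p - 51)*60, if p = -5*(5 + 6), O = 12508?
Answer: 12095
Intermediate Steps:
p = -55 (p = -5*11 = -55)
(O + 5947) + (p - 51)*60 = (12508 + 5947) + (-55 - 51)*60 = 18455 - 106*60 = 18455 - 6360 = 12095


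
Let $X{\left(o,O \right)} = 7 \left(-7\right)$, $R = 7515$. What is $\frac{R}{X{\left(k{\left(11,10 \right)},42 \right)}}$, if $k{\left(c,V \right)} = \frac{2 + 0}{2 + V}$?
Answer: $- \frac{7515}{49} \approx -153.37$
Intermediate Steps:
$k{\left(c,V \right)} = \frac{2}{2 + V}$
$X{\left(o,O \right)} = -49$
$\frac{R}{X{\left(k{\left(11,10 \right)},42 \right)}} = \frac{7515}{-49} = 7515 \left(- \frac{1}{49}\right) = - \frac{7515}{49}$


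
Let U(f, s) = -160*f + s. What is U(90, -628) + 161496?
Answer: 146468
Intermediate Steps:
U(f, s) = s - 160*f
U(90, -628) + 161496 = (-628 - 160*90) + 161496 = (-628 - 14400) + 161496 = -15028 + 161496 = 146468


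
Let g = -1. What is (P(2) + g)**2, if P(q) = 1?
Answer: 0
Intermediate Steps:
(P(2) + g)**2 = (1 - 1)**2 = 0**2 = 0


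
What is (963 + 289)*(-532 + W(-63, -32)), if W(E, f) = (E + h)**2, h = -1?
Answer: 4462128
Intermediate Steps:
W(E, f) = (-1 + E)**2 (W(E, f) = (E - 1)**2 = (-1 + E)**2)
(963 + 289)*(-532 + W(-63, -32)) = (963 + 289)*(-532 + (-1 - 63)**2) = 1252*(-532 + (-64)**2) = 1252*(-532 + 4096) = 1252*3564 = 4462128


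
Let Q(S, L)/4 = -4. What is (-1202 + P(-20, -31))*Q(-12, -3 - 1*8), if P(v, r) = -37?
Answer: 19824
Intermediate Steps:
Q(S, L) = -16 (Q(S, L) = 4*(-4) = -16)
(-1202 + P(-20, -31))*Q(-12, -3 - 1*8) = (-1202 - 37)*(-16) = -1239*(-16) = 19824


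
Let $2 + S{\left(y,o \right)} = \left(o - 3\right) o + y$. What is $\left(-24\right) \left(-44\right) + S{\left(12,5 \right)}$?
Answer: $1076$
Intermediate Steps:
$S{\left(y,o \right)} = -2 + y + o \left(-3 + o\right)$ ($S{\left(y,o \right)} = -2 + \left(\left(o - 3\right) o + y\right) = -2 + \left(\left(-3 + o\right) o + y\right) = -2 + \left(o \left(-3 + o\right) + y\right) = -2 + \left(y + o \left(-3 + o\right)\right) = -2 + y + o \left(-3 + o\right)$)
$\left(-24\right) \left(-44\right) + S{\left(12,5 \right)} = \left(-24\right) \left(-44\right) + \left(-2 + 12 + 5^{2} - 15\right) = 1056 + \left(-2 + 12 + 25 - 15\right) = 1056 + 20 = 1076$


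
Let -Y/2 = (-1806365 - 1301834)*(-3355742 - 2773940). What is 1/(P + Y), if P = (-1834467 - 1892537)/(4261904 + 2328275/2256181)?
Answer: -9615629156899/366399153964140328497594688 ≈ -2.6244e-14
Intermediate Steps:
P = -8408795611724/9615629156899 (P = -3727004/(4261904 + 2328275*(1/2256181)) = -3727004/(4261904 + 2328275/2256181) = -3727004/9615629156899/2256181 = -3727004*2256181/9615629156899 = -8408795611724/9615629156899 ≈ -0.87449)
Y = -38104542925436 (Y = -2*(-1806365 - 1301834)*(-3355742 - 2773940) = -(-6216398)*(-6129682) = -2*19052271462718 = -38104542925436)
1/(P + Y) = 1/(-8408795611724/9615629156899 - 38104542925436) = 1/(-366399153964140328497594688/9615629156899) = -9615629156899/366399153964140328497594688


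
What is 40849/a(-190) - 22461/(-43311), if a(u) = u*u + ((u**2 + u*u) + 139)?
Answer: 1401619806/1565533843 ≈ 0.89530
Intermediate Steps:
a(u) = 139 + 3*u**2 (a(u) = u**2 + ((u**2 + u**2) + 139) = u**2 + (2*u**2 + 139) = u**2 + (139 + 2*u**2) = 139 + 3*u**2)
40849/a(-190) - 22461/(-43311) = 40849/(139 + 3*(-190)**2) - 22461/(-43311) = 40849/(139 + 3*36100) - 22461*(-1/43311) = 40849/(139 + 108300) + 7487/14437 = 40849/108439 + 7487/14437 = 1401619806/1565533843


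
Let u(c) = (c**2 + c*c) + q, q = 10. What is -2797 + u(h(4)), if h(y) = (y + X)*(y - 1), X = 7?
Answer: -609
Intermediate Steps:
h(y) = (-1 + y)*(7 + y) (h(y) = (y + 7)*(y - 1) = (7 + y)*(-1 + y) = (-1 + y)*(7 + y))
u(c) = 10 + 2*c**2 (u(c) = (c**2 + c*c) + 10 = (c**2 + c**2) + 10 = 2*c**2 + 10 = 10 + 2*c**2)
-2797 + u(h(4)) = -2797 + (10 + 2*(-7 + 4**2 + 6*4)**2) = -2797 + (10 + 2*(-7 + 16 + 24)**2) = -2797 + (10 + 2*33**2) = -2797 + (10 + 2*1089) = -2797 + (10 + 2178) = -2797 + 2188 = -609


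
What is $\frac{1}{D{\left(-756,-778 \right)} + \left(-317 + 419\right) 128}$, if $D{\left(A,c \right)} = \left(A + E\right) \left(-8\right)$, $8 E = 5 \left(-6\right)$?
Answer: $\frac{1}{19134} \approx 5.2263 \cdot 10^{-5}$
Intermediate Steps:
$E = - \frac{15}{4}$ ($E = \frac{5 \left(-6\right)}{8} = \frac{1}{8} \left(-30\right) = - \frac{15}{4} \approx -3.75$)
$D{\left(A,c \right)} = 30 - 8 A$ ($D{\left(A,c \right)} = \left(A - \frac{15}{4}\right) \left(-8\right) = \left(- \frac{15}{4} + A\right) \left(-8\right) = 30 - 8 A$)
$\frac{1}{D{\left(-756,-778 \right)} + \left(-317 + 419\right) 128} = \frac{1}{\left(30 - -6048\right) + \left(-317 + 419\right) 128} = \frac{1}{\left(30 + 6048\right) + 102 \cdot 128} = \frac{1}{6078 + 13056} = \frac{1}{19134}$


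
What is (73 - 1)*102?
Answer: 7344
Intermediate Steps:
(73 - 1)*102 = 72*102 = 7344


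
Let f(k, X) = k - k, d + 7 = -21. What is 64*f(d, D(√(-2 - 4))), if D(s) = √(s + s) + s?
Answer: 0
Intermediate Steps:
d = -28 (d = -7 - 21 = -28)
D(s) = s + √2*√s (D(s) = √(2*s) + s = √2*√s + s = s + √2*√s)
f(k, X) = 0
64*f(d, D(√(-2 - 4))) = 64*0 = 0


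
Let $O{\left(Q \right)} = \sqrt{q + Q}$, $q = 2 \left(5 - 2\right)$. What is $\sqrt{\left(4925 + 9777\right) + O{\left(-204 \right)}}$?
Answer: $\sqrt{14702 + 3 i \sqrt{22}} \approx 121.25 + 0.058 i$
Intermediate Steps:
$q = 6$ ($q = 2 \cdot 3 = 6$)
$O{\left(Q \right)} = \sqrt{6 + Q}$
$\sqrt{\left(4925 + 9777\right) + O{\left(-204 \right)}} = \sqrt{\left(4925 + 9777\right) + \sqrt{6 - 204}} = \sqrt{14702 + \sqrt{-198}} = \sqrt{14702 + 3 i \sqrt{22}}$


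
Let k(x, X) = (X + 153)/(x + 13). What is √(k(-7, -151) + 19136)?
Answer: √172227/3 ≈ 138.33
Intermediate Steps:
k(x, X) = (153 + X)/(13 + x)
√(k(-7, -151) + 19136) = √((153 - 151)/(13 - 7) + 19136) = √(2/6 + 19136) = √((⅙)*2 + 19136) = √(⅓ + 19136) = √(57409/3) = √172227/3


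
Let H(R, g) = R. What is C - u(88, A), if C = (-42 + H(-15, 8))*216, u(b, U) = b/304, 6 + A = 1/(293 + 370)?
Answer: -467867/38 ≈ -12312.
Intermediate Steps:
A = -3977/663 (A = -6 + 1/(293 + 370) = -6 + 1/663 = -3977/663 ≈ -5.9985)
u(b, U) = b/304 (u(b, U) = b*(1/304) = b/304)
C = -12312 (C = (-42 - 15)*216 = -57*216 = -12312)
C - u(88, A) = -12312 - 88/304 = -12312 - 1*11/38 = -12312 - 11/38 = -467867/38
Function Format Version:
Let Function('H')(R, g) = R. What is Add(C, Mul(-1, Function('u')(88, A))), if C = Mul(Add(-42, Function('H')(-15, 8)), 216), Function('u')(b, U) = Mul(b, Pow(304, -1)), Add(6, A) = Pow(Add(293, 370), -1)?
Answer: Rational(-467867, 38) ≈ -12312.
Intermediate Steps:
A = Rational(-3977, 663) (A = Add(-6, Pow(Add(293, 370), -1)) = Add(-6, Pow(663, -1)) = Add(-6, Rational(1, 663)) = Rational(-3977, 663) ≈ -5.9985)
Function('u')(b, U) = Mul(Rational(1, 304), b) (Function('u')(b, U) = Mul(b, Rational(1, 304)) = Mul(Rational(1, 304), b))
C = -12312 (C = Mul(Add(-42, -15), 216) = Mul(-57, 216) = -12312)
Add(C, Mul(-1, Function('u')(88, A))) = Add(-12312, Mul(-1, Mul(Rational(1, 304), 88))) = Add(-12312, Mul(-1, Rational(11, 38))) = Add(-12312, Rational(-11, 38)) = Rational(-467867, 38)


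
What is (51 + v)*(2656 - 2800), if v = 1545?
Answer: -229824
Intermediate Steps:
(51 + v)*(2656 - 2800) = (51 + 1545)*(2656 - 2800) = 1596*(-144) = -229824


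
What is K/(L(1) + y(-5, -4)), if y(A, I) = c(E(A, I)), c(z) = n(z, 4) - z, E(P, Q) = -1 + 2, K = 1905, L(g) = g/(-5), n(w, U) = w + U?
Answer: 9525/19 ≈ 501.32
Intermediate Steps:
n(w, U) = U + w
L(g) = -g/5 (L(g) = g*(-⅕) = -g/5)
E(P, Q) = 1
c(z) = 4 (c(z) = (4 + z) - z = 4)
y(A, I) = 4
K/(L(1) + y(-5, -4)) = 1905/(-⅕*1 + 4) = 1905/(-⅕ + 4) = 1905/(19/5) = 1905*(5/19) = 9525/19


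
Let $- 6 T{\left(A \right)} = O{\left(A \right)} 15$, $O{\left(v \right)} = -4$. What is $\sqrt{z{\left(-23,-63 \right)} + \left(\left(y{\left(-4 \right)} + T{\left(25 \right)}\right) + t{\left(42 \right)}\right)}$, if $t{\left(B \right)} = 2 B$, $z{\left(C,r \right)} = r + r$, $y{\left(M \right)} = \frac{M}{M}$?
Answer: $i \sqrt{31} \approx 5.5678 i$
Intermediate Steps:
$y{\left(M \right)} = 1$
$z{\left(C,r \right)} = 2 r$
$T{\left(A \right)} = 10$ ($T{\left(A \right)} = - \frac{\left(-4\right) 15}{6} = \left(- \frac{1}{6}\right) \left(-60\right) = 10$)
$\sqrt{z{\left(-23,-63 \right)} + \left(\left(y{\left(-4 \right)} + T{\left(25 \right)}\right) + t{\left(42 \right)}\right)} = \sqrt{2 \left(-63\right) + \left(\left(1 + 10\right) + 2 \cdot 42\right)} = \sqrt{-126 + \left(11 + 84\right)} = \sqrt{-126 + 95} = \sqrt{-31} = i \sqrt{31}$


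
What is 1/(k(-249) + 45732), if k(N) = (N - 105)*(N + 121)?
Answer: 1/91044 ≈ 1.0984e-5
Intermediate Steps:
k(N) = (-105 + N)*(121 + N)
1/(k(-249) + 45732) = 1/((-12705 + (-249)**2 + 16*(-249)) + 45732) = 1/((-12705 + 62001 - 3984) + 45732) = 1/(45312 + 45732) = 1/91044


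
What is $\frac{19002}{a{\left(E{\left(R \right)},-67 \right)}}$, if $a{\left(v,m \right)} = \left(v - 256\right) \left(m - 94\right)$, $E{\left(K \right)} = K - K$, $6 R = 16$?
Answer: $\frac{9501}{20608} \approx 0.46103$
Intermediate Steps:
$R = \frac{8}{3}$ ($R = \frac{1}{6} \cdot 16 = \frac{8}{3} \approx 2.6667$)
$E{\left(K \right)} = 0$
$a{\left(v,m \right)} = \left(-256 + v\right) \left(-94 + m\right)$
$\frac{19002}{a{\left(E{\left(R \right)},-67 \right)}} = \frac{19002}{24064 - -17152 - 0 - 0} = \frac{19002}{24064 + 17152 + 0 + 0} = \frac{19002}{41216} = 19002 \cdot \frac{1}{41216} = \frac{9501}{20608}$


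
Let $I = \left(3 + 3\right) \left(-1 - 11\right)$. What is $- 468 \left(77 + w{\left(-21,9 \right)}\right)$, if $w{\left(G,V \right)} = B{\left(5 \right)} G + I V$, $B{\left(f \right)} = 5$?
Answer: $316368$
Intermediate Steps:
$I = -72$ ($I = 6 \left(-12\right) = -72$)
$w{\left(G,V \right)} = - 72 V + 5 G$ ($w{\left(G,V \right)} = 5 G - 72 V = - 72 V + 5 G$)
$- 468 \left(77 + w{\left(-21,9 \right)}\right) = - 468 \left(77 + \left(\left(-72\right) 9 + 5 \left(-21\right)\right)\right) = - 468 \left(77 - 753\right) = \left(-468\right) \left(-676\right) = 316368$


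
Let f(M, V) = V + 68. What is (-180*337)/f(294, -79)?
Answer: 60660/11 ≈ 5514.5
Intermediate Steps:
f(M, V) = 68 + V
(-180*337)/f(294, -79) = (-180*337)/(68 - 79) = -60660/(-11) = -60660*(-1/11) = 60660/11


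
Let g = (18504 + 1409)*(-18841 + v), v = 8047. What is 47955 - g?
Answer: 214988877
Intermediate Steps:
g = -214940922 (g = (18504 + 1409)*(-18841 + 8047) = 19913*(-10794) = -214940922)
47955 - g = 47955 - 1*(-214940922) = 47955 + 214940922 = 214988877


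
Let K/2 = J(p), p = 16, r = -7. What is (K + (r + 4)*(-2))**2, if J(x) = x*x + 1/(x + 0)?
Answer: 17181025/64 ≈ 2.6845e+5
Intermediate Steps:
J(x) = 1/x + x**2 (J(x) = x**2 + 1/x = 1/x + x**2)
K = 4097/8 (K = 2*((1 + 16**3)/16) = 2*((1 + 4096)/16) = 2*((1/16)*4097) = 2*(4097/16) = 4097/8 ≈ 512.13)
(K + (r + 4)*(-2))**2 = (4097/8 + (-7 + 4)*(-2))**2 = (4097/8 - 3*(-2))**2 = (4097/8 + 6)**2 = (4145/8)**2 = 17181025/64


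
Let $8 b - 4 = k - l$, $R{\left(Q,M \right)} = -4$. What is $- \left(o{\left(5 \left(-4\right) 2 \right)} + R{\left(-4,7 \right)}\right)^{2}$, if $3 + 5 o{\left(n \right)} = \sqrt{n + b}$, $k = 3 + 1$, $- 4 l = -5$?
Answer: $- \frac{627}{32} + \frac{23 i \sqrt{2506}}{100} \approx -19.594 + 11.514 i$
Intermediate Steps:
$l = \frac{5}{4}$ ($l = \left(- \frac{1}{4}\right) \left(-5\right) = \frac{5}{4} \approx 1.25$)
$k = 4$
$b = \frac{27}{32}$ ($b = \frac{1}{2} + \frac{4 - \frac{5}{4}}{8} = \frac{1}{2} + \frac{1}{8} \cdot \frac{11}{4} = \frac{1}{2} + \frac{11}{32} = \frac{27}{32} \approx 0.84375$)
$o{\left(n \right)} = - \frac{3}{5} + \frac{\sqrt{\frac{27}{32} + n}}{5}$ ($o{\left(n \right)} = - \frac{3}{5} + \frac{\sqrt{n + \frac{27}{32}}}{5} = - \frac{3}{5} + \frac{\sqrt{\frac{27}{32} + n}}{5}$)
$- \left(o{\left(5 \left(-4\right) 2 \right)} + R{\left(-4,7 \right)}\right)^{2} = - \left(\left(- \frac{3}{5} + \frac{\sqrt{54 + 64 \cdot 5 \left(-4\right) 2}}{40}\right) - 4\right)^{2} = - \left(\left(- \frac{3}{5} + \frac{\sqrt{54 + 64 \left(\left(-20\right) 2\right)}}{40}\right) - 4\right)^{2} = - \left(\left(- \frac{3}{5} + \frac{\sqrt{54 + 64 \left(-40\right)}}{40}\right) - 4\right)^{2} = - \left(\left(- \frac{3}{5} + \frac{\sqrt{54 - 2560}}{40}\right) - 4\right)^{2} = - \left(\left(- \frac{3}{5} + \frac{\sqrt{-2506}}{40}\right) - 4\right)^{2} = - \left(\left(- \frac{3}{5} + \frac{i \sqrt{2506}}{40}\right) - 4\right)^{2} = - \left(- \frac{23}{5} + \frac{i \sqrt{2506}}{40}\right)^{2}$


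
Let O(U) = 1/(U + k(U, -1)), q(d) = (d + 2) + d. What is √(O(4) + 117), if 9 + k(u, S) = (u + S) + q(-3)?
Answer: √4206/6 ≈ 10.809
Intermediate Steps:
q(d) = 2 + 2*d (q(d) = (2 + d) + d = 2 + 2*d)
k(u, S) = -13 + S + u (k(u, S) = -9 + ((u + S) + (2 + 2*(-3))) = -9 + ((S + u) + (2 - 6)) = -9 + ((S + u) - 4) = -9 + (-4 + S + u) = -13 + S + u)
O(U) = 1/(-14 + 2*U) (O(U) = 1/(U + (-13 - 1 + U)) = 1/(U + (-14 + U)) = 1/(-14 + 2*U))
√(O(4) + 117) = √(1/(2*(-7 + 4)) + 117) = √((½)/(-3) + 117) = √((½)*(-⅓) + 117) = √(-⅙ + 117) = √(701/6) = √4206/6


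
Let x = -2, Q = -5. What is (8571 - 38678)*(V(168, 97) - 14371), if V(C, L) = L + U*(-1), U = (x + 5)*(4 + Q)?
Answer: 429656997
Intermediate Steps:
U = -3 (U = (-2 + 5)*(4 - 5) = 3*(-1) = -3)
V(C, L) = 3 + L (V(C, L) = L - 3*(-1) = L + 3 = 3 + L)
(8571 - 38678)*(V(168, 97) - 14371) = (8571 - 38678)*((3 + 97) - 14371) = -30107*(100 - 14371) = -30107*(-14271) = 429656997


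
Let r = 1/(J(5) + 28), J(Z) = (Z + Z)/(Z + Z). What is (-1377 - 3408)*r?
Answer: -165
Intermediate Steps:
J(Z) = 1 (J(Z) = (2*Z)/((2*Z)) = (2*Z)*(1/(2*Z)) = 1)
r = 1/29 (r = 1/(1 + 28) = 1/29 ≈ 0.034483)
(-1377 - 3408)*r = (-1377 - 3408)*(1/29) = -4785*1/29 = -165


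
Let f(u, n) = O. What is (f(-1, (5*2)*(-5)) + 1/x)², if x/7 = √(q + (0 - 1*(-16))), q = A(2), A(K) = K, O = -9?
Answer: (378 - √2)²/1764 ≈ 80.395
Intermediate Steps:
q = 2
f(u, n) = -9
x = 21*√2 (x = 7*√(2 + (0 - 1*(-16))) = 7*√(2 + (0 + 16)) = 7*√(2 + 16) = 7*√18 = 7*(3*√2) = 21*√2 ≈ 29.698)
(f(-1, (5*2)*(-5)) + 1/x)² = (-9 + 1/(21*√2))² = (-9 + √2/42)²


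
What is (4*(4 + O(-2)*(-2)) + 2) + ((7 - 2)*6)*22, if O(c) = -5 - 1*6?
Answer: 766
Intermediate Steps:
O(c) = -11 (O(c) = -5 - 6 = -11)
(4*(4 + O(-2)*(-2)) + 2) + ((7 - 2)*6)*22 = (4*(4 - 11*(-2)) + 2) + ((7 - 2)*6)*22 = (4*(4 + 22) + 2) + (5*6)*22 = (4*26 + 2) + 30*22 = (104 + 2) + 660 = 106 + 660 = 766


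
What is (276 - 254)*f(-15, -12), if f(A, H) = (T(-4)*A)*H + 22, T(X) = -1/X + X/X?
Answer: 5434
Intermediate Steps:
T(X) = 1 - 1/X (T(X) = -1/X + 1 = 1 - 1/X)
f(A, H) = 22 + 5*A*H/4 (f(A, H) = (((-1 - 4)/(-4))*A)*H + 22 = ((-1/4*(-5))*A)*H + 22 = (5*A/4)*H + 22 = 5*A*H/4 + 22 = 22 + 5*A*H/4)
(276 - 254)*f(-15, -12) = (276 - 254)*(22 + (5/4)*(-15)*(-12)) = 22*(22 + 225) = 22*247 = 5434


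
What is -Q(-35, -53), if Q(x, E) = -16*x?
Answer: -560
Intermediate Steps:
-Q(-35, -53) = -(-16)*(-35) = -1*560 = -560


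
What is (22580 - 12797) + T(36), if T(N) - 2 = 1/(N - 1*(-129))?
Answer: 1614526/165 ≈ 9785.0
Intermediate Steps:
T(N) = 2 + 1/(129 + N) (T(N) = 2 + 1/(N - 1*(-129)) = 2 + 1/(N + 129) = 2 + 1/(129 + N))
(22580 - 12797) + T(36) = (22580 - 12797) + (259 + 2*36)/(129 + 36) = 9783 + (259 + 72)/165 = 9783 + (1/165)*331 = 9783 + 331/165 = 1614526/165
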